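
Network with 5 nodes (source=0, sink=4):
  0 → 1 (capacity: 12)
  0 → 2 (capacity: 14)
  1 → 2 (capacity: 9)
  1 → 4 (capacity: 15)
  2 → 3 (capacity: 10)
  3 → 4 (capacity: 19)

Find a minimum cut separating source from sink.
Min cut value = 22, edges: (0,1), (2,3)

Min cut value: 22
Partition: S = [0, 2], T = [1, 3, 4]
Cut edges: (0,1), (2,3)

By max-flow min-cut theorem, max flow = min cut = 22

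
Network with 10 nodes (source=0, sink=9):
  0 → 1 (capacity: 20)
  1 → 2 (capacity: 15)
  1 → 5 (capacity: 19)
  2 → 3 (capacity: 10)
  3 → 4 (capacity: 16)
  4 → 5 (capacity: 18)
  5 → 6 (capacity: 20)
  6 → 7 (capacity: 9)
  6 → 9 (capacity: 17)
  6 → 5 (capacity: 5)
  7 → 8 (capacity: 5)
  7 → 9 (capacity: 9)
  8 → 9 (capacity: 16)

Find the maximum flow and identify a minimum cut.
Max flow = 20, Min cut edges: (5,6)

Maximum flow: 20
Minimum cut: (5,6)
Partition: S = [0, 1, 2, 3, 4, 5], T = [6, 7, 8, 9]

Max-flow min-cut theorem verified: both equal 20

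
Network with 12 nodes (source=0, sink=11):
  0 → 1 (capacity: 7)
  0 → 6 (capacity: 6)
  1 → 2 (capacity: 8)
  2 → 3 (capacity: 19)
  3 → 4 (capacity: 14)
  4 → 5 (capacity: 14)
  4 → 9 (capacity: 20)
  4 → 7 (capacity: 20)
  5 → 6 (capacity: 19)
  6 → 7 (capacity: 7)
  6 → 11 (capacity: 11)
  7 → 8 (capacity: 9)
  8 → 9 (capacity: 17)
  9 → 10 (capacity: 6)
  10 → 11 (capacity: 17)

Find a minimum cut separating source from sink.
Min cut value = 13, edges: (0,1), (0,6)

Min cut value: 13
Partition: S = [0], T = [1, 2, 3, 4, 5, 6, 7, 8, 9, 10, 11]
Cut edges: (0,1), (0,6)

By max-flow min-cut theorem, max flow = min cut = 13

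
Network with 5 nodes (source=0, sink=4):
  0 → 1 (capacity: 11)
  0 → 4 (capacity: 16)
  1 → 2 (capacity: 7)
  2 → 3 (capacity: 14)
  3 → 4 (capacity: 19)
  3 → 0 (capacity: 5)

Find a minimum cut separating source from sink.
Min cut value = 23, edges: (0,4), (1,2)

Min cut value: 23
Partition: S = [0, 1], T = [2, 3, 4]
Cut edges: (0,4), (1,2)

By max-flow min-cut theorem, max flow = min cut = 23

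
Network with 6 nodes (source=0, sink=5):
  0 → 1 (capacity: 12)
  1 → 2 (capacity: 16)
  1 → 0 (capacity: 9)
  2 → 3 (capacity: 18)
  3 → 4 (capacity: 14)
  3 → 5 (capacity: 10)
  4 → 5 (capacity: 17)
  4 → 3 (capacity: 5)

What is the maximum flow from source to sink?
Maximum flow = 12

Max flow: 12

Flow assignment:
  0 → 1: 12/12
  1 → 2: 12/16
  2 → 3: 12/18
  3 → 4: 2/14
  3 → 5: 10/10
  4 → 5: 2/17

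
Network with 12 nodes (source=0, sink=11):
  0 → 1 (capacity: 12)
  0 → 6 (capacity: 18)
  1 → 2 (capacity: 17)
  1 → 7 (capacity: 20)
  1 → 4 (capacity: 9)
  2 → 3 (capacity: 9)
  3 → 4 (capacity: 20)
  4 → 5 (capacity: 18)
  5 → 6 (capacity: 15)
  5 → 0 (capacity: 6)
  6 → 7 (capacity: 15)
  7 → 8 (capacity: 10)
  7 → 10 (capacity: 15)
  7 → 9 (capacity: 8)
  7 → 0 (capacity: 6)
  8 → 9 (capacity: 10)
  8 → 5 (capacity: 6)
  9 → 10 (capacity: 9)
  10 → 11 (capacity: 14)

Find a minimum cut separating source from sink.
Min cut value = 14, edges: (10,11)

Min cut value: 14
Partition: S = [0, 1, 2, 3, 4, 5, 6, 7, 8, 9, 10], T = [11]
Cut edges: (10,11)

By max-flow min-cut theorem, max flow = min cut = 14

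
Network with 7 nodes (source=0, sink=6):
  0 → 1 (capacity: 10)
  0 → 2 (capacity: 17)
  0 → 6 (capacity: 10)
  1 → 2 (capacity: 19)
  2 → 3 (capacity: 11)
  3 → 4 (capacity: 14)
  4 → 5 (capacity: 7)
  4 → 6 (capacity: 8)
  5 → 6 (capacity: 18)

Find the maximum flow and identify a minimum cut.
Max flow = 21, Min cut edges: (0,6), (2,3)

Maximum flow: 21
Minimum cut: (0,6), (2,3)
Partition: S = [0, 1, 2], T = [3, 4, 5, 6]

Max-flow min-cut theorem verified: both equal 21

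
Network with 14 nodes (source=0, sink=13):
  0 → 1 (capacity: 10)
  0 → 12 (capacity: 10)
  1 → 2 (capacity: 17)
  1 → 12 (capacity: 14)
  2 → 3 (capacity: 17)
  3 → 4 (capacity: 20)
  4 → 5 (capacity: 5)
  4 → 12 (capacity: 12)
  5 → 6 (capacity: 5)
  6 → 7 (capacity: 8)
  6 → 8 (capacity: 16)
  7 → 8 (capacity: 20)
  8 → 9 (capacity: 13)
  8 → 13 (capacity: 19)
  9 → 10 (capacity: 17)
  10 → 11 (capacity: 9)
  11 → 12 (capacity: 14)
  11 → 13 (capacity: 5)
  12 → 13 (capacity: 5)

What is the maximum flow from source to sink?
Maximum flow = 10

Max flow: 10

Flow assignment:
  0 → 1: 10/10
  1 → 2: 10/17
  2 → 3: 10/17
  3 → 4: 10/20
  4 → 5: 5/5
  4 → 12: 5/12
  5 → 6: 5/5
  6 → 8: 5/16
  8 → 13: 5/19
  12 → 13: 5/5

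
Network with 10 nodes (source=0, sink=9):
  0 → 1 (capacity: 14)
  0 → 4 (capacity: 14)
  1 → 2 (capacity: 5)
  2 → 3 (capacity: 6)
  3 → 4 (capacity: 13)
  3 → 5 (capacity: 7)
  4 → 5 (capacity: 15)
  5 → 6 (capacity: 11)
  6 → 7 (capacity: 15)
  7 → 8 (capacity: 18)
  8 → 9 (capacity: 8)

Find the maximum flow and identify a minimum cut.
Max flow = 8, Min cut edges: (8,9)

Maximum flow: 8
Minimum cut: (8,9)
Partition: S = [0, 1, 2, 3, 4, 5, 6, 7, 8], T = [9]

Max-flow min-cut theorem verified: both equal 8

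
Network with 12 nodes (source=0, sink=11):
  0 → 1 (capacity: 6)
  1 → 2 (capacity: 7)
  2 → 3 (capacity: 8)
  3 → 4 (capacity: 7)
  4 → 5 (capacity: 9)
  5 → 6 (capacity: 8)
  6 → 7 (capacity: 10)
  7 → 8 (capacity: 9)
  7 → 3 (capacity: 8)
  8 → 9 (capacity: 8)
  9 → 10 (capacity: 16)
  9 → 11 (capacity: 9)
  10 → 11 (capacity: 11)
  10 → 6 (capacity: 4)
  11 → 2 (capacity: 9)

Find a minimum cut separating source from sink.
Min cut value = 6, edges: (0,1)

Min cut value: 6
Partition: S = [0], T = [1, 2, 3, 4, 5, 6, 7, 8, 9, 10, 11]
Cut edges: (0,1)

By max-flow min-cut theorem, max flow = min cut = 6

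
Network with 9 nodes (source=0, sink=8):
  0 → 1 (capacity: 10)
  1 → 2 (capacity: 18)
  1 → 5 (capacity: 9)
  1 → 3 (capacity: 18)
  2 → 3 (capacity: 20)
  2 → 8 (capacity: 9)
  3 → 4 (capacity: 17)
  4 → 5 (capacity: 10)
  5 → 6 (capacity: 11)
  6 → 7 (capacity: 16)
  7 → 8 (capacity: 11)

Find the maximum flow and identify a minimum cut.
Max flow = 10, Min cut edges: (0,1)

Maximum flow: 10
Minimum cut: (0,1)
Partition: S = [0], T = [1, 2, 3, 4, 5, 6, 7, 8]

Max-flow min-cut theorem verified: both equal 10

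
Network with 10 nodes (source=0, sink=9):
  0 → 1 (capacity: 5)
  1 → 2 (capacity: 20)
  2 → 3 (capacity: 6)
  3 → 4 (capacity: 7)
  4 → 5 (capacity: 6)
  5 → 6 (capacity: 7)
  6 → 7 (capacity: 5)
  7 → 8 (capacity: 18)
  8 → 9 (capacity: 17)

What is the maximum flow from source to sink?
Maximum flow = 5

Max flow: 5

Flow assignment:
  0 → 1: 5/5
  1 → 2: 5/20
  2 → 3: 5/6
  3 → 4: 5/7
  4 → 5: 5/6
  5 → 6: 5/7
  6 → 7: 5/5
  7 → 8: 5/18
  8 → 9: 5/17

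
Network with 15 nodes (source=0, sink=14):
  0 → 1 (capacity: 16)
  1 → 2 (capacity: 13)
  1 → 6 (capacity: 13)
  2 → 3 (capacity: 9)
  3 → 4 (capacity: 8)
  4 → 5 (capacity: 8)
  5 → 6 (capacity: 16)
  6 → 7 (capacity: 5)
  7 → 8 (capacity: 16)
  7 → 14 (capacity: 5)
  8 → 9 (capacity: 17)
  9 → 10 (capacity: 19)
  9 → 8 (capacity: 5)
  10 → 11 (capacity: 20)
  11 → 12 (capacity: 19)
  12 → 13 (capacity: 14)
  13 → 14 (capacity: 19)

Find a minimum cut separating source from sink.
Min cut value = 5, edges: (6,7)

Min cut value: 5
Partition: S = [0, 1, 2, 3, 4, 5, 6], T = [7, 8, 9, 10, 11, 12, 13, 14]
Cut edges: (6,7)

By max-flow min-cut theorem, max flow = min cut = 5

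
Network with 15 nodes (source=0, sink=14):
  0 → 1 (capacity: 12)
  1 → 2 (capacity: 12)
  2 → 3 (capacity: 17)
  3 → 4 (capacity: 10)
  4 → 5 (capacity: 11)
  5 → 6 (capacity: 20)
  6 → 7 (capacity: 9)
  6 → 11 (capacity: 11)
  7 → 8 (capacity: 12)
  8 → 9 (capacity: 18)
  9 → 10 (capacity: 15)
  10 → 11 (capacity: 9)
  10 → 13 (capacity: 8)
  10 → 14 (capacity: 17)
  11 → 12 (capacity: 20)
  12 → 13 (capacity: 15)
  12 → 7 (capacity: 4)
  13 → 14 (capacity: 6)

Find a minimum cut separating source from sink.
Min cut value = 10, edges: (3,4)

Min cut value: 10
Partition: S = [0, 1, 2, 3], T = [4, 5, 6, 7, 8, 9, 10, 11, 12, 13, 14]
Cut edges: (3,4)

By max-flow min-cut theorem, max flow = min cut = 10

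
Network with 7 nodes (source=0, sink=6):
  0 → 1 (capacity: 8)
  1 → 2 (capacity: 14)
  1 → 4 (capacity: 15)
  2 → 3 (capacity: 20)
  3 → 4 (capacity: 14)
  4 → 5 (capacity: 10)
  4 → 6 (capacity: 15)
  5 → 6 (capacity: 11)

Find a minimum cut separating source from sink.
Min cut value = 8, edges: (0,1)

Min cut value: 8
Partition: S = [0], T = [1, 2, 3, 4, 5, 6]
Cut edges: (0,1)

By max-flow min-cut theorem, max flow = min cut = 8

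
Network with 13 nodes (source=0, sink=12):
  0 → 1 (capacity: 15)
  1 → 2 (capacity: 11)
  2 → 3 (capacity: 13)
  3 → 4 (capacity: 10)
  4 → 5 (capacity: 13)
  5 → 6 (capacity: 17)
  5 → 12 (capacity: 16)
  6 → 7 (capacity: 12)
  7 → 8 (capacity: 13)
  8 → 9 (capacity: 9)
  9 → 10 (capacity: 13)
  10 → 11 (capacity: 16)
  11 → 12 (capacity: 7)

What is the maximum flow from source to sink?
Maximum flow = 10

Max flow: 10

Flow assignment:
  0 → 1: 10/15
  1 → 2: 10/11
  2 → 3: 10/13
  3 → 4: 10/10
  4 → 5: 10/13
  5 → 12: 10/16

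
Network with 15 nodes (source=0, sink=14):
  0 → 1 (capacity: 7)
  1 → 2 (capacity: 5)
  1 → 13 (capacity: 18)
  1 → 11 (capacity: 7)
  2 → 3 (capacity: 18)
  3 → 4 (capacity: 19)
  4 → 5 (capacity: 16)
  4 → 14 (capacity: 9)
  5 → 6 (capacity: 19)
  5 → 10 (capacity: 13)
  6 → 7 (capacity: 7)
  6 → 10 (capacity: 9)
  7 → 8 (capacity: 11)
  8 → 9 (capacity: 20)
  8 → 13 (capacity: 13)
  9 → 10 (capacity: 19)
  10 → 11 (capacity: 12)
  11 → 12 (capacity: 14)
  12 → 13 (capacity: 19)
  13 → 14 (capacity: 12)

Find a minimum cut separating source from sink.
Min cut value = 7, edges: (0,1)

Min cut value: 7
Partition: S = [0], T = [1, 2, 3, 4, 5, 6, 7, 8, 9, 10, 11, 12, 13, 14]
Cut edges: (0,1)

By max-flow min-cut theorem, max flow = min cut = 7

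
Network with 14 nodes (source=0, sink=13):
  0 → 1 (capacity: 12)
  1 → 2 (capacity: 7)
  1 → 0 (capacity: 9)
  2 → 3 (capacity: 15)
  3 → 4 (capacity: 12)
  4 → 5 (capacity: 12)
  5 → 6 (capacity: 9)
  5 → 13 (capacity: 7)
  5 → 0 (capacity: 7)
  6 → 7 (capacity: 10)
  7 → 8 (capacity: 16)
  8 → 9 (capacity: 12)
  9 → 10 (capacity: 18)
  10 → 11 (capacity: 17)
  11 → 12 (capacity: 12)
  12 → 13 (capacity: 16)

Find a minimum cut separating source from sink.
Min cut value = 7, edges: (1,2)

Min cut value: 7
Partition: S = [0, 1], T = [2, 3, 4, 5, 6, 7, 8, 9, 10, 11, 12, 13]
Cut edges: (1,2)

By max-flow min-cut theorem, max flow = min cut = 7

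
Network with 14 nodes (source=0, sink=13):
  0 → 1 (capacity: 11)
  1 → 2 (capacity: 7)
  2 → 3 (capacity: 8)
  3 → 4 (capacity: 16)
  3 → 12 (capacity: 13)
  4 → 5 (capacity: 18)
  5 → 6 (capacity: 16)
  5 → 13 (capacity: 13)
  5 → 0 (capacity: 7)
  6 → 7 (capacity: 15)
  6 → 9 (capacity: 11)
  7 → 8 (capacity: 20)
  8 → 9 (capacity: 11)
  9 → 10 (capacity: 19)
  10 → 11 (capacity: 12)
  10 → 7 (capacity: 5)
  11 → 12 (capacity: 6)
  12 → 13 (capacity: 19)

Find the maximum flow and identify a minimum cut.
Max flow = 7, Min cut edges: (1,2)

Maximum flow: 7
Minimum cut: (1,2)
Partition: S = [0, 1], T = [2, 3, 4, 5, 6, 7, 8, 9, 10, 11, 12, 13]

Max-flow min-cut theorem verified: both equal 7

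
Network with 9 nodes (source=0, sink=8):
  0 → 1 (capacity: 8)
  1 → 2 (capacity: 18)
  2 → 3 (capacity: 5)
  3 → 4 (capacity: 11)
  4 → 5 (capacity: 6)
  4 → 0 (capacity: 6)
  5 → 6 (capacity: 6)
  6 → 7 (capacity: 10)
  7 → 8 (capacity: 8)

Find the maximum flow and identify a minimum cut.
Max flow = 5, Min cut edges: (2,3)

Maximum flow: 5
Minimum cut: (2,3)
Partition: S = [0, 1, 2], T = [3, 4, 5, 6, 7, 8]

Max-flow min-cut theorem verified: both equal 5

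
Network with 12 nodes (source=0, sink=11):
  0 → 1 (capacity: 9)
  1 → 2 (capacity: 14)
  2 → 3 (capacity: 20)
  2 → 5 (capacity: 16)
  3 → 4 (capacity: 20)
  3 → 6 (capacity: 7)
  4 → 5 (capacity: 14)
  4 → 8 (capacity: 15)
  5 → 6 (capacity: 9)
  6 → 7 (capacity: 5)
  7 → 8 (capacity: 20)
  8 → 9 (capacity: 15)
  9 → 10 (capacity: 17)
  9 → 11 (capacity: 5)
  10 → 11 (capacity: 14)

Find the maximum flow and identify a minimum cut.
Max flow = 9, Min cut edges: (0,1)

Maximum flow: 9
Minimum cut: (0,1)
Partition: S = [0], T = [1, 2, 3, 4, 5, 6, 7, 8, 9, 10, 11]

Max-flow min-cut theorem verified: both equal 9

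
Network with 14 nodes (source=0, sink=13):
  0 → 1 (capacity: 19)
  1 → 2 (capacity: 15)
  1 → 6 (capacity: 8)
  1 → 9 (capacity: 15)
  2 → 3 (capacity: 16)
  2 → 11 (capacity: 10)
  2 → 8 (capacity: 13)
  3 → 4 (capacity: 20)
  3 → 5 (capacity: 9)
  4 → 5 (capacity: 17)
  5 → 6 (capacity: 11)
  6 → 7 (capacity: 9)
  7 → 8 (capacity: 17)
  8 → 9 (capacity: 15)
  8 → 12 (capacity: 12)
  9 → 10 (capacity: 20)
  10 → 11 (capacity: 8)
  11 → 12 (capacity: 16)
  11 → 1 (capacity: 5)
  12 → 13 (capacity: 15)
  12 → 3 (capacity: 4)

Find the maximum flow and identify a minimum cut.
Max flow = 15, Min cut edges: (12,13)

Maximum flow: 15
Minimum cut: (12,13)
Partition: S = [0, 1, 2, 3, 4, 5, 6, 7, 8, 9, 10, 11, 12], T = [13]

Max-flow min-cut theorem verified: both equal 15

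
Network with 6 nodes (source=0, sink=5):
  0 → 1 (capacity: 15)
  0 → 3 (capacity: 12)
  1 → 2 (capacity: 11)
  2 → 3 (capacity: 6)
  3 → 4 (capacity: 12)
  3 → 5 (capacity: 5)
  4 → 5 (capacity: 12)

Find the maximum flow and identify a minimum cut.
Max flow = 17, Min cut edges: (3,5), (4,5)

Maximum flow: 17
Minimum cut: (3,5), (4,5)
Partition: S = [0, 1, 2, 3, 4], T = [5]

Max-flow min-cut theorem verified: both equal 17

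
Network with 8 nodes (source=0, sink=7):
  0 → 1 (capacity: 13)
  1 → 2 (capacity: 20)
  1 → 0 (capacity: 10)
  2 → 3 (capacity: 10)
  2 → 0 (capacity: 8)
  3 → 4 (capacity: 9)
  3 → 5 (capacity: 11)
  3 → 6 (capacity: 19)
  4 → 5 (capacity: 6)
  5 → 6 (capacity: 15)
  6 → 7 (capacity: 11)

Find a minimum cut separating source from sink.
Min cut value = 10, edges: (2,3)

Min cut value: 10
Partition: S = [0, 1, 2], T = [3, 4, 5, 6, 7]
Cut edges: (2,3)

By max-flow min-cut theorem, max flow = min cut = 10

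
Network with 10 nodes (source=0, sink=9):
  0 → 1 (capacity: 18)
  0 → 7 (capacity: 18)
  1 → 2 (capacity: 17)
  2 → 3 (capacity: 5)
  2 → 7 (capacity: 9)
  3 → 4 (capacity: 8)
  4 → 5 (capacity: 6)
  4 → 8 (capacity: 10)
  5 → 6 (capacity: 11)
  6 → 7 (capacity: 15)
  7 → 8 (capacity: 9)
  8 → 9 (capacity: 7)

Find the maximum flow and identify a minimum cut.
Max flow = 7, Min cut edges: (8,9)

Maximum flow: 7
Minimum cut: (8,9)
Partition: S = [0, 1, 2, 3, 4, 5, 6, 7, 8], T = [9]

Max-flow min-cut theorem verified: both equal 7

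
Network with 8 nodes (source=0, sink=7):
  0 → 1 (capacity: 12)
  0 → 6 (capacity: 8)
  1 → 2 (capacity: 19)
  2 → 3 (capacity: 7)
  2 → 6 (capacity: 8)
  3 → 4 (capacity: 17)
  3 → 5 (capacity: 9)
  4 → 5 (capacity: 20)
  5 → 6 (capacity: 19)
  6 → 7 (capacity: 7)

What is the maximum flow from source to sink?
Maximum flow = 7

Max flow: 7

Flow assignment:
  0 → 1: 7/12
  1 → 2: 7/19
  2 → 3: 4/7
  2 → 6: 3/8
  3 → 5: 4/9
  5 → 6: 4/19
  6 → 7: 7/7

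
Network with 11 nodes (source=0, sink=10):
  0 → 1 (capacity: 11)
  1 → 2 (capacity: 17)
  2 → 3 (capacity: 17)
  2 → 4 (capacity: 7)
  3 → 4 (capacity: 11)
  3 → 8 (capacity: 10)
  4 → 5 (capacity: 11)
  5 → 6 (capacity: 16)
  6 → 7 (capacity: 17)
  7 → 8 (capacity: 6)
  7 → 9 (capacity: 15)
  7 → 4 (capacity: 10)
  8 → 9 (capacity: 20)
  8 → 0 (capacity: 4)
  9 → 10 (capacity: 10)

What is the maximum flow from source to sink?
Maximum flow = 10

Max flow: 10

Flow assignment:
  0 → 1: 11/11
  1 → 2: 11/17
  2 → 3: 11/17
  3 → 4: 1/11
  3 → 8: 10/10
  4 → 5: 1/11
  5 → 6: 1/16
  6 → 7: 1/17
  7 → 8: 1/6
  8 → 9: 10/20
  8 → 0: 1/4
  9 → 10: 10/10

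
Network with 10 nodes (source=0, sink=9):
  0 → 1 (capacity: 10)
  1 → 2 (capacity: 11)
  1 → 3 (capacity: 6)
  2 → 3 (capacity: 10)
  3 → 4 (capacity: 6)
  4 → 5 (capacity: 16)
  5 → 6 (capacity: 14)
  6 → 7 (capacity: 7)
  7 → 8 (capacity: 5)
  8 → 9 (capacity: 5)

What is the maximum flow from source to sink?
Maximum flow = 5

Max flow: 5

Flow assignment:
  0 → 1: 5/10
  1 → 3: 5/6
  3 → 4: 5/6
  4 → 5: 5/16
  5 → 6: 5/14
  6 → 7: 5/7
  7 → 8: 5/5
  8 → 9: 5/5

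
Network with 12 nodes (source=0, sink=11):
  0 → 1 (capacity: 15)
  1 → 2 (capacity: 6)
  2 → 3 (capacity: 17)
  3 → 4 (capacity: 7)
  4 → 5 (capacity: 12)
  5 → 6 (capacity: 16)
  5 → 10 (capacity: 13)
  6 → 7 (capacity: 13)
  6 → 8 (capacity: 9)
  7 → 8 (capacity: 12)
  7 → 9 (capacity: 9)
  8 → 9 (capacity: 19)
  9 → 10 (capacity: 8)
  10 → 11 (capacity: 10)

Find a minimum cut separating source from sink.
Min cut value = 6, edges: (1,2)

Min cut value: 6
Partition: S = [0, 1], T = [2, 3, 4, 5, 6, 7, 8, 9, 10, 11]
Cut edges: (1,2)

By max-flow min-cut theorem, max flow = min cut = 6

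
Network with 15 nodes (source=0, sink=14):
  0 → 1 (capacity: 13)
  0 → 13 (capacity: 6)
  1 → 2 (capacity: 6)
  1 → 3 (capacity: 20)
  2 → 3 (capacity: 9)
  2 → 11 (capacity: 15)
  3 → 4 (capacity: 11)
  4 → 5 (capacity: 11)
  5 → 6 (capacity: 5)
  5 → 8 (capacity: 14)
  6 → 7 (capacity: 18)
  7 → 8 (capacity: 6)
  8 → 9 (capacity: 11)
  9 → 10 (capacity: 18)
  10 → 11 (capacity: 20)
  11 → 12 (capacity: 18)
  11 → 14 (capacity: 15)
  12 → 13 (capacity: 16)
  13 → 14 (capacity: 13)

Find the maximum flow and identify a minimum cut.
Max flow = 19, Min cut edges: (0,1), (0,13)

Maximum flow: 19
Minimum cut: (0,1), (0,13)
Partition: S = [0], T = [1, 2, 3, 4, 5, 6, 7, 8, 9, 10, 11, 12, 13, 14]

Max-flow min-cut theorem verified: both equal 19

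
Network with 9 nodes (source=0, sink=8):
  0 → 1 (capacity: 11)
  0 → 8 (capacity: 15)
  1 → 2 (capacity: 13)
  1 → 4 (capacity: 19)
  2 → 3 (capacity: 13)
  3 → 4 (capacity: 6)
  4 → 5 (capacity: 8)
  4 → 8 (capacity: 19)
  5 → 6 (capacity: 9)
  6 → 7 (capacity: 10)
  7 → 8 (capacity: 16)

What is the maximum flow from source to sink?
Maximum flow = 26

Max flow: 26

Flow assignment:
  0 → 1: 11/11
  0 → 8: 15/15
  1 → 4: 11/19
  4 → 8: 11/19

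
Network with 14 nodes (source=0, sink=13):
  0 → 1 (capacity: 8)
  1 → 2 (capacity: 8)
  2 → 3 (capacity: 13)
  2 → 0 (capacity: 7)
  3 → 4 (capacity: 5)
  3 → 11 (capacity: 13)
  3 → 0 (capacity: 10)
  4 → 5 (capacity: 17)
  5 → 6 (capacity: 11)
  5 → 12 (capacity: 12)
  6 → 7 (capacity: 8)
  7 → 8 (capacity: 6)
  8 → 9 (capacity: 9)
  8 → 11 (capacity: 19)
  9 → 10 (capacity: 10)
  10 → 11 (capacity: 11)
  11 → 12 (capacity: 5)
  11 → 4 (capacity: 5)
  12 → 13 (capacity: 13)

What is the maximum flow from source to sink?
Maximum flow = 8

Max flow: 8

Flow assignment:
  0 → 1: 8/8
  1 → 2: 8/8
  2 → 3: 8/13
  3 → 4: 3/5
  3 → 11: 5/13
  4 → 5: 3/17
  5 → 12: 3/12
  11 → 12: 5/5
  12 → 13: 8/13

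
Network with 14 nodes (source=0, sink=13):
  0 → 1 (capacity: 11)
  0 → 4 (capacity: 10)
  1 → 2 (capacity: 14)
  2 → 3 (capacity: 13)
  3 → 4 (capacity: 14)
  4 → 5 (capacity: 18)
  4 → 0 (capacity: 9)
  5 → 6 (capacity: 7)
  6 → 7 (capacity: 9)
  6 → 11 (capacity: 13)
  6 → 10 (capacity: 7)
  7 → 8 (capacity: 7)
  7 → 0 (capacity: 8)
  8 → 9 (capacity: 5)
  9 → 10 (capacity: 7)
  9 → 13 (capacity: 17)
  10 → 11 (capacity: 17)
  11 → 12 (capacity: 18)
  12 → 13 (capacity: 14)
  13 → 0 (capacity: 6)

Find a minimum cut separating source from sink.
Min cut value = 7, edges: (5,6)

Min cut value: 7
Partition: S = [0, 1, 2, 3, 4, 5], T = [6, 7, 8, 9, 10, 11, 12, 13]
Cut edges: (5,6)

By max-flow min-cut theorem, max flow = min cut = 7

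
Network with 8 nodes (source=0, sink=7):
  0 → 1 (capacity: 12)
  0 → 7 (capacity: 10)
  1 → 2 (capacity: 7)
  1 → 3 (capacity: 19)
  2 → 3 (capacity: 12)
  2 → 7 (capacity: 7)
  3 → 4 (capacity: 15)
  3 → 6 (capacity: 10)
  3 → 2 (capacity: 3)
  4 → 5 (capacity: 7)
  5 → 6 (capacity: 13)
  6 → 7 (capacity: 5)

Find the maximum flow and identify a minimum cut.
Max flow = 22, Min cut edges: (0,7), (2,7), (6,7)

Maximum flow: 22
Minimum cut: (0,7), (2,7), (6,7)
Partition: S = [0, 1, 2, 3, 4, 5, 6], T = [7]

Max-flow min-cut theorem verified: both equal 22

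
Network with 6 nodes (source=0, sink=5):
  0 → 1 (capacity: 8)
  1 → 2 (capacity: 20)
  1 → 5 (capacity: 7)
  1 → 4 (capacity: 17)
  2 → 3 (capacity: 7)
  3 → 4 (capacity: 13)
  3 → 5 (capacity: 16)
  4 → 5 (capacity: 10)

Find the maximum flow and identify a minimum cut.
Max flow = 8, Min cut edges: (0,1)

Maximum flow: 8
Minimum cut: (0,1)
Partition: S = [0], T = [1, 2, 3, 4, 5]

Max-flow min-cut theorem verified: both equal 8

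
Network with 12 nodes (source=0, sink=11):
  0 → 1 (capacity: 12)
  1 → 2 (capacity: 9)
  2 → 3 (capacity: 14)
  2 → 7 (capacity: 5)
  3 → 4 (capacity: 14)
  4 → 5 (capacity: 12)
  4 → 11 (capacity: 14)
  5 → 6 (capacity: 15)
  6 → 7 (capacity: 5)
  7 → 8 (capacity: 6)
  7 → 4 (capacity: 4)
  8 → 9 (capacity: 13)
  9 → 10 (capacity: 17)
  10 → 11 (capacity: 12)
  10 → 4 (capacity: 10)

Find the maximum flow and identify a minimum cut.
Max flow = 9, Min cut edges: (1,2)

Maximum flow: 9
Minimum cut: (1,2)
Partition: S = [0, 1], T = [2, 3, 4, 5, 6, 7, 8, 9, 10, 11]

Max-flow min-cut theorem verified: both equal 9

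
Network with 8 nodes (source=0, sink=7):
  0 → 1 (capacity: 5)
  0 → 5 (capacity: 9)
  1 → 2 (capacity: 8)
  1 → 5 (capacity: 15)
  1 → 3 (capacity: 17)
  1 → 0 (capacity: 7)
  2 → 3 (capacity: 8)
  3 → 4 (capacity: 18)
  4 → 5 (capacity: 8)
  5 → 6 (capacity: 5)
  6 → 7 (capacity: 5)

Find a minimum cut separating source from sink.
Min cut value = 5, edges: (6,7)

Min cut value: 5
Partition: S = [0, 1, 2, 3, 4, 5, 6], T = [7]
Cut edges: (6,7)

By max-flow min-cut theorem, max flow = min cut = 5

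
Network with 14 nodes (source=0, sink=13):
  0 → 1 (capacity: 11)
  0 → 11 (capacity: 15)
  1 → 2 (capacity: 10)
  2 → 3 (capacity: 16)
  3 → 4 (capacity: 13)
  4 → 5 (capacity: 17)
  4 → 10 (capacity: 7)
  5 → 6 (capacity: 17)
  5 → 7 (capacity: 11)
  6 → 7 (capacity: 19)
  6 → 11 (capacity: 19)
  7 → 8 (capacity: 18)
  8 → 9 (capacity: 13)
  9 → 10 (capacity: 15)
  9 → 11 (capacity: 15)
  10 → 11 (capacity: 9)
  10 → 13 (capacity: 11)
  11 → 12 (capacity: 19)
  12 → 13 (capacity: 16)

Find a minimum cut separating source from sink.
Min cut value = 25, edges: (0,11), (1,2)

Min cut value: 25
Partition: S = [0, 1], T = [2, 3, 4, 5, 6, 7, 8, 9, 10, 11, 12, 13]
Cut edges: (0,11), (1,2)

By max-flow min-cut theorem, max flow = min cut = 25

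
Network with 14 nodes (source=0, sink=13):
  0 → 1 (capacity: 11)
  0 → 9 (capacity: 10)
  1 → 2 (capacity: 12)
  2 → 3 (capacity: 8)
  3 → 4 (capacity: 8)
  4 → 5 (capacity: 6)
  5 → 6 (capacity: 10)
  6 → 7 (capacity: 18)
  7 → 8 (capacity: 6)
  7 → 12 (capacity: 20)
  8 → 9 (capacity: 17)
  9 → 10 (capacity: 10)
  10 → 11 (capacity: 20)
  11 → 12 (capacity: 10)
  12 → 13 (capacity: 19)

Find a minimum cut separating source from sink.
Min cut value = 16, edges: (4,5), (11,12)

Min cut value: 16
Partition: S = [0, 1, 2, 3, 4, 8, 9, 10, 11], T = [5, 6, 7, 12, 13]
Cut edges: (4,5), (11,12)

By max-flow min-cut theorem, max flow = min cut = 16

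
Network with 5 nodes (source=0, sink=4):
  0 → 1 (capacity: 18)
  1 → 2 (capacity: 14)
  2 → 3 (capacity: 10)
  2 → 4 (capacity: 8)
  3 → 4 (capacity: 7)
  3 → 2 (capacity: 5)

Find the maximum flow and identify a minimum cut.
Max flow = 14, Min cut edges: (1,2)

Maximum flow: 14
Minimum cut: (1,2)
Partition: S = [0, 1], T = [2, 3, 4]

Max-flow min-cut theorem verified: both equal 14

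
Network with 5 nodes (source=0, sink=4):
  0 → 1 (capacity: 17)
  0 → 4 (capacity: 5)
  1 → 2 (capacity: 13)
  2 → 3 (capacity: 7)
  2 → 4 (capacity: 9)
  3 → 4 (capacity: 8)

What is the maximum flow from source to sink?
Maximum flow = 18

Max flow: 18

Flow assignment:
  0 → 1: 13/17
  0 → 4: 5/5
  1 → 2: 13/13
  2 → 3: 4/7
  2 → 4: 9/9
  3 → 4: 4/8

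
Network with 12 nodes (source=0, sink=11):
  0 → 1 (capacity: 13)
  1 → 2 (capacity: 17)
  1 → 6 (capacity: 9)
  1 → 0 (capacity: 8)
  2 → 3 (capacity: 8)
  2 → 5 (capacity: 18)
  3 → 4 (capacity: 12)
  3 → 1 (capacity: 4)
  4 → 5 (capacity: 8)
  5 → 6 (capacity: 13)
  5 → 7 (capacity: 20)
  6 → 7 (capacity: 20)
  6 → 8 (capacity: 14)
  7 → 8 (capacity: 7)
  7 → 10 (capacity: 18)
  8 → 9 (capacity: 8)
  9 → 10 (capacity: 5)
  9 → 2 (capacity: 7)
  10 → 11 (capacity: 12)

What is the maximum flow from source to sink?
Maximum flow = 12

Max flow: 12

Flow assignment:
  0 → 1: 12/13
  1 → 2: 4/17
  1 → 6: 8/9
  2 → 5: 4/18
  5 → 7: 4/20
  6 → 7: 8/20
  7 → 10: 12/18
  10 → 11: 12/12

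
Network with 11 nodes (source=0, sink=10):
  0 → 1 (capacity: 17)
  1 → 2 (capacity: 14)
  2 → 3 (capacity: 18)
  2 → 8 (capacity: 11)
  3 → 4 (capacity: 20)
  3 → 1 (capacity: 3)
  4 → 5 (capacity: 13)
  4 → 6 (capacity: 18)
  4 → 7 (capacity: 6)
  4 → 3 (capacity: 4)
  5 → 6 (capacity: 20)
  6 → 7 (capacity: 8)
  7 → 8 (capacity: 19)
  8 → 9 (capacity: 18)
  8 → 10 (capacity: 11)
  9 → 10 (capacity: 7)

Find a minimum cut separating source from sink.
Min cut value = 14, edges: (1,2)

Min cut value: 14
Partition: S = [0, 1], T = [2, 3, 4, 5, 6, 7, 8, 9, 10]
Cut edges: (1,2)

By max-flow min-cut theorem, max flow = min cut = 14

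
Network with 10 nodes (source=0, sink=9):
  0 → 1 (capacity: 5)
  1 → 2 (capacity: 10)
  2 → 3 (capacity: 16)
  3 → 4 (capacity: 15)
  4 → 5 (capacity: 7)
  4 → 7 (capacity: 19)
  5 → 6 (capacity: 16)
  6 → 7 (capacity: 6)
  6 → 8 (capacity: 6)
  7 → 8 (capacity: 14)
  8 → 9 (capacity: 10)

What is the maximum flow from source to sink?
Maximum flow = 5

Max flow: 5

Flow assignment:
  0 → 1: 5/5
  1 → 2: 5/10
  2 → 3: 5/16
  3 → 4: 5/15
  4 → 7: 5/19
  7 → 8: 5/14
  8 → 9: 5/10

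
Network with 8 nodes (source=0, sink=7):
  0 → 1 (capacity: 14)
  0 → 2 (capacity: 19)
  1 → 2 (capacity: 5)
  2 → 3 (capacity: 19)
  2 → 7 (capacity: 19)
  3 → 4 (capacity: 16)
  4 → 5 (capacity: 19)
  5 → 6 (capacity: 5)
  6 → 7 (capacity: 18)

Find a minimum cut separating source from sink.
Min cut value = 24, edges: (2,7), (5,6)

Min cut value: 24
Partition: S = [0, 1, 2, 3, 4, 5], T = [6, 7]
Cut edges: (2,7), (5,6)

By max-flow min-cut theorem, max flow = min cut = 24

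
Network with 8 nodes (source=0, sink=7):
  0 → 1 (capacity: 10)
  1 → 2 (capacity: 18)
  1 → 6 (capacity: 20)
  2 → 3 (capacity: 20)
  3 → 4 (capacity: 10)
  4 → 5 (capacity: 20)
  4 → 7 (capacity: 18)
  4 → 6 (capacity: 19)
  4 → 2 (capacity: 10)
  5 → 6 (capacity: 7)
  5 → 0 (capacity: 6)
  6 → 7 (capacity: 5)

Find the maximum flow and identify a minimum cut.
Max flow = 10, Min cut edges: (0,1)

Maximum flow: 10
Minimum cut: (0,1)
Partition: S = [0], T = [1, 2, 3, 4, 5, 6, 7]

Max-flow min-cut theorem verified: both equal 10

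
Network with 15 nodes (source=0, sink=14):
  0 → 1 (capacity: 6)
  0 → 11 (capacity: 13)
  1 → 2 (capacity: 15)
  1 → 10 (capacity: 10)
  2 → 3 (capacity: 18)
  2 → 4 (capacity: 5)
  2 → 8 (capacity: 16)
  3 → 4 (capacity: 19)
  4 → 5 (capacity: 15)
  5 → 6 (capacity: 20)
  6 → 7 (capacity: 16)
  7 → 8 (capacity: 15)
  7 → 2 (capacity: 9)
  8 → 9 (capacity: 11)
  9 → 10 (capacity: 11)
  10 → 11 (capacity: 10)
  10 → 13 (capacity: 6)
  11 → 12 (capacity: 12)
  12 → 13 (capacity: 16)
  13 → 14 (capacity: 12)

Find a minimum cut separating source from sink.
Min cut value = 12, edges: (13,14)

Min cut value: 12
Partition: S = [0, 1, 2, 3, 4, 5, 6, 7, 8, 9, 10, 11, 12, 13], T = [14]
Cut edges: (13,14)

By max-flow min-cut theorem, max flow = min cut = 12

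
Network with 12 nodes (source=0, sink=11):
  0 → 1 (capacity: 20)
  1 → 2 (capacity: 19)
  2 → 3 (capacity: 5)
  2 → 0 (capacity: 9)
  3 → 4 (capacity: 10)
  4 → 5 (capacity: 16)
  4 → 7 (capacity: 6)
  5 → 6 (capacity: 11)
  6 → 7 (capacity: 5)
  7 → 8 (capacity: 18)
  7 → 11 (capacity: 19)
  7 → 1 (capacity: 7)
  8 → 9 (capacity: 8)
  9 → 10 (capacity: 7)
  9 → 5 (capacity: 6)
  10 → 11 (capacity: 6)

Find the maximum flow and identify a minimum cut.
Max flow = 5, Min cut edges: (2,3)

Maximum flow: 5
Minimum cut: (2,3)
Partition: S = [0, 1, 2], T = [3, 4, 5, 6, 7, 8, 9, 10, 11]

Max-flow min-cut theorem verified: both equal 5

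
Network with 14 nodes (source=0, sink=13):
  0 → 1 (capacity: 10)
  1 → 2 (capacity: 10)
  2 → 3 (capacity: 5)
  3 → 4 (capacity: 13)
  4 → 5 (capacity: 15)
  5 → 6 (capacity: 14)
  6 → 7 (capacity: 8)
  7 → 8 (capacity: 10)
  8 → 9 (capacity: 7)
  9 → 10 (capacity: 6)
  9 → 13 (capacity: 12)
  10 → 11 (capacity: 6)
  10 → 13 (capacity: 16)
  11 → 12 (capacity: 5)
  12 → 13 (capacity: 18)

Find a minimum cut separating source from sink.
Min cut value = 5, edges: (2,3)

Min cut value: 5
Partition: S = [0, 1, 2], T = [3, 4, 5, 6, 7, 8, 9, 10, 11, 12, 13]
Cut edges: (2,3)

By max-flow min-cut theorem, max flow = min cut = 5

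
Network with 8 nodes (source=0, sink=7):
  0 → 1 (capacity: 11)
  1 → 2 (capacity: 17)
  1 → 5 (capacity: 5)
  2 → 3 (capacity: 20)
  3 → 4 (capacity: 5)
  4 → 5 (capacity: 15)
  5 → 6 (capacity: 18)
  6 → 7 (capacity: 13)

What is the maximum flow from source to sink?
Maximum flow = 10

Max flow: 10

Flow assignment:
  0 → 1: 10/11
  1 → 2: 5/17
  1 → 5: 5/5
  2 → 3: 5/20
  3 → 4: 5/5
  4 → 5: 5/15
  5 → 6: 10/18
  6 → 7: 10/13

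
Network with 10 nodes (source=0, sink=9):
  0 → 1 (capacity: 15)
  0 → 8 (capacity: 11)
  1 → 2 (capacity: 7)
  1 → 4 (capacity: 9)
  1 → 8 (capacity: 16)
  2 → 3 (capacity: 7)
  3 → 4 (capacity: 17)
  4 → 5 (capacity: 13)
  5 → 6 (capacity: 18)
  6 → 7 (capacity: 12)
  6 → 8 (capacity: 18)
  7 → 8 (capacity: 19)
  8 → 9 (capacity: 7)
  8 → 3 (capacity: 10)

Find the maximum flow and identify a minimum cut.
Max flow = 7, Min cut edges: (8,9)

Maximum flow: 7
Minimum cut: (8,9)
Partition: S = [0, 1, 2, 3, 4, 5, 6, 7, 8], T = [9]

Max-flow min-cut theorem verified: both equal 7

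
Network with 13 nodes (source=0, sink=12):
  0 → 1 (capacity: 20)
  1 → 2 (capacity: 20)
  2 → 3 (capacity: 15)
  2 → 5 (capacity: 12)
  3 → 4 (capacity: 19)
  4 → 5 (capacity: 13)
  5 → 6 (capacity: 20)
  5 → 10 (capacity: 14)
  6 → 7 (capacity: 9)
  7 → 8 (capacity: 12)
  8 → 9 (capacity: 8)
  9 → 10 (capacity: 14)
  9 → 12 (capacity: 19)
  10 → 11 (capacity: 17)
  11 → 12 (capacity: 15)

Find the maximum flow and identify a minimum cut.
Max flow = 20, Min cut edges: (1,2)

Maximum flow: 20
Minimum cut: (1,2)
Partition: S = [0, 1], T = [2, 3, 4, 5, 6, 7, 8, 9, 10, 11, 12]

Max-flow min-cut theorem verified: both equal 20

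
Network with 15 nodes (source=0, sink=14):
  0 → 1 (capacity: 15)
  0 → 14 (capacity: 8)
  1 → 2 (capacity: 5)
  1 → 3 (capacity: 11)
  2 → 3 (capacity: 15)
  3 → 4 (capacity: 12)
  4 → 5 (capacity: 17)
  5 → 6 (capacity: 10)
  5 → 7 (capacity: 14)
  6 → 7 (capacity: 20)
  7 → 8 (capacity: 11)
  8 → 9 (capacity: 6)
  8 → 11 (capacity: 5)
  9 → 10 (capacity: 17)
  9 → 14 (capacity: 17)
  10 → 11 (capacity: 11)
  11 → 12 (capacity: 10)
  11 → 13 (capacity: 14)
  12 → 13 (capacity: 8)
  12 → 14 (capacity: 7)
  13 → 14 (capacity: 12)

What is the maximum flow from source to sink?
Maximum flow = 19

Max flow: 19

Flow assignment:
  0 → 1: 11/15
  0 → 14: 8/8
  1 → 2: 1/5
  1 → 3: 10/11
  2 → 3: 1/15
  3 → 4: 11/12
  4 → 5: 11/17
  5 → 7: 11/14
  7 → 8: 11/11
  8 → 9: 6/6
  8 → 11: 5/5
  9 → 14: 6/17
  11 → 12: 5/10
  12 → 14: 5/7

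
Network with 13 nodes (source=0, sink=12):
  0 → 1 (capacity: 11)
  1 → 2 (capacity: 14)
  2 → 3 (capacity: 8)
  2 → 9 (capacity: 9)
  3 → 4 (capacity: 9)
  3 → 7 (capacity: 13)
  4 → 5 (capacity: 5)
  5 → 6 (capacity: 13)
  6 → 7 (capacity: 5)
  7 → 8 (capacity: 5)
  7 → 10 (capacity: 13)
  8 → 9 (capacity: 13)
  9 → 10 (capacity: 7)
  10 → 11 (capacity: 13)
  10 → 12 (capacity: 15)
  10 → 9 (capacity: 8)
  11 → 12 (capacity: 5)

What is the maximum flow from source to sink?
Maximum flow = 11

Max flow: 11

Flow assignment:
  0 → 1: 11/11
  1 → 2: 11/14
  2 → 3: 4/8
  2 → 9: 7/9
  3 → 7: 4/13
  7 → 10: 4/13
  9 → 10: 7/7
  10 → 12: 11/15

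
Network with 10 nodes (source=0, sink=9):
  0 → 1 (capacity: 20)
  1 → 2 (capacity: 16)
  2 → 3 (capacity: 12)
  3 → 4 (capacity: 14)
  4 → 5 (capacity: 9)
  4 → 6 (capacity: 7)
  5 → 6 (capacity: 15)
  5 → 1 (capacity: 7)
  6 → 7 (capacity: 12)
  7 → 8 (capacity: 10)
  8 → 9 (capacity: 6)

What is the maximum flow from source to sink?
Maximum flow = 6

Max flow: 6

Flow assignment:
  0 → 1: 6/20
  1 → 2: 12/16
  2 → 3: 12/12
  3 → 4: 12/14
  4 → 5: 6/9
  4 → 6: 6/7
  5 → 1: 6/7
  6 → 7: 6/12
  7 → 8: 6/10
  8 → 9: 6/6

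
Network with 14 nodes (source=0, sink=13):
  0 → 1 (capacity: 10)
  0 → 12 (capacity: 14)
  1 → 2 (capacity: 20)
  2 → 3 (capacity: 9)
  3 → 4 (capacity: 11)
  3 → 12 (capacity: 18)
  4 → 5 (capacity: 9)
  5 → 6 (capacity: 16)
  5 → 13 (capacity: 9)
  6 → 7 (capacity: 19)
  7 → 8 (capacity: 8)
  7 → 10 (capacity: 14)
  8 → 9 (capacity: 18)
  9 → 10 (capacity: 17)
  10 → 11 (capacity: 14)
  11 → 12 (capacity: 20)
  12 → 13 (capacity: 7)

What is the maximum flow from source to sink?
Maximum flow = 16

Max flow: 16

Flow assignment:
  0 → 1: 9/10
  0 → 12: 7/14
  1 → 2: 9/20
  2 → 3: 9/9
  3 → 4: 9/11
  4 → 5: 9/9
  5 → 13: 9/9
  12 → 13: 7/7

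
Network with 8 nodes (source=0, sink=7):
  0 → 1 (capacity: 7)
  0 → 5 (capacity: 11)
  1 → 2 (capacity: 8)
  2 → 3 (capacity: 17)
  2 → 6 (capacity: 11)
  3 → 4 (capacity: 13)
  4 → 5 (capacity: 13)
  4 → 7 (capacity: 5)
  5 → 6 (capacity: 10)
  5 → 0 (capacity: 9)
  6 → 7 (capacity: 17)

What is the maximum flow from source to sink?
Maximum flow = 17

Max flow: 17

Flow assignment:
  0 → 1: 7/7
  0 → 5: 10/11
  1 → 2: 7/8
  2 → 6: 7/11
  5 → 6: 10/10
  6 → 7: 17/17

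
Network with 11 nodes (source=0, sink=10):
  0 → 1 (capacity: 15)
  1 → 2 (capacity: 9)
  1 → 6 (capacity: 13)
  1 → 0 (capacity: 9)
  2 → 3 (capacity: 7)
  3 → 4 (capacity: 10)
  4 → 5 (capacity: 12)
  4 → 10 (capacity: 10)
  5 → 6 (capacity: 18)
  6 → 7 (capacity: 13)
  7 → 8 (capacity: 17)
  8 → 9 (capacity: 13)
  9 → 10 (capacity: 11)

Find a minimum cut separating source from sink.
Min cut value = 15, edges: (0,1)

Min cut value: 15
Partition: S = [0], T = [1, 2, 3, 4, 5, 6, 7, 8, 9, 10]
Cut edges: (0,1)

By max-flow min-cut theorem, max flow = min cut = 15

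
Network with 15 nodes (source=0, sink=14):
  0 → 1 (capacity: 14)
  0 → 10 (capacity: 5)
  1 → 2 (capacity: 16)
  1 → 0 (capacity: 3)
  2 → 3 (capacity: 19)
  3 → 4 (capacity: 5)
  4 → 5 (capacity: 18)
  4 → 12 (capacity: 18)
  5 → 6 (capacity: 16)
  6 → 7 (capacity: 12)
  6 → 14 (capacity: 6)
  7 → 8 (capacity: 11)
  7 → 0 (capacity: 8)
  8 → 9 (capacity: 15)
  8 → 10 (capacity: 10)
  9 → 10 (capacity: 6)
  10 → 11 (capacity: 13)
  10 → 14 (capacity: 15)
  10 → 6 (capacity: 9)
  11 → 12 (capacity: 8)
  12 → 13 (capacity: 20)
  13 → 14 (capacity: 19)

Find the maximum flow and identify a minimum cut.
Max flow = 10, Min cut edges: (0,10), (3,4)

Maximum flow: 10
Minimum cut: (0,10), (3,4)
Partition: S = [0, 1, 2, 3], T = [4, 5, 6, 7, 8, 9, 10, 11, 12, 13, 14]

Max-flow min-cut theorem verified: both equal 10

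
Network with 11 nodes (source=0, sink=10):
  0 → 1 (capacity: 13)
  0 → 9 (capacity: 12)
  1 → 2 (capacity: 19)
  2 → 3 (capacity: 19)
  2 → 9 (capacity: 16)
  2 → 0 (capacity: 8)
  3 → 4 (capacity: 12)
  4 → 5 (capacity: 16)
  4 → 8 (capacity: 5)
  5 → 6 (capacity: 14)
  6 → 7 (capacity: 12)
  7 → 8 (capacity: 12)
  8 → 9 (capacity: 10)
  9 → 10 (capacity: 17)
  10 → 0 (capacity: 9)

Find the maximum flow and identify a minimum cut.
Max flow = 17, Min cut edges: (9,10)

Maximum flow: 17
Minimum cut: (9,10)
Partition: S = [0, 1, 2, 3, 4, 5, 6, 7, 8, 9], T = [10]

Max-flow min-cut theorem verified: both equal 17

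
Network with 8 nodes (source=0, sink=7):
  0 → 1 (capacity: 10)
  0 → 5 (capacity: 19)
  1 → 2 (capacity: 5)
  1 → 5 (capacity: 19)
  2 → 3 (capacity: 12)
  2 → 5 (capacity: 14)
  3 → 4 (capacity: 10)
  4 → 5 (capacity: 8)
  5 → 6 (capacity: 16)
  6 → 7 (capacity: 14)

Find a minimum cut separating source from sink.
Min cut value = 14, edges: (6,7)

Min cut value: 14
Partition: S = [0, 1, 2, 3, 4, 5, 6], T = [7]
Cut edges: (6,7)

By max-flow min-cut theorem, max flow = min cut = 14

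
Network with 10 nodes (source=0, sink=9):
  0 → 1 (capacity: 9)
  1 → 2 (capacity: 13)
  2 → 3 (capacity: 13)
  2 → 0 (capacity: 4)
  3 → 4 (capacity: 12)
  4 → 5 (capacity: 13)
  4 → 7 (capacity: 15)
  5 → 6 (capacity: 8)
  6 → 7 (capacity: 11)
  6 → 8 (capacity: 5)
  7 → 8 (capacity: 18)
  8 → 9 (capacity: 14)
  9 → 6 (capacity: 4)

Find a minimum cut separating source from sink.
Min cut value = 9, edges: (0,1)

Min cut value: 9
Partition: S = [0], T = [1, 2, 3, 4, 5, 6, 7, 8, 9]
Cut edges: (0,1)

By max-flow min-cut theorem, max flow = min cut = 9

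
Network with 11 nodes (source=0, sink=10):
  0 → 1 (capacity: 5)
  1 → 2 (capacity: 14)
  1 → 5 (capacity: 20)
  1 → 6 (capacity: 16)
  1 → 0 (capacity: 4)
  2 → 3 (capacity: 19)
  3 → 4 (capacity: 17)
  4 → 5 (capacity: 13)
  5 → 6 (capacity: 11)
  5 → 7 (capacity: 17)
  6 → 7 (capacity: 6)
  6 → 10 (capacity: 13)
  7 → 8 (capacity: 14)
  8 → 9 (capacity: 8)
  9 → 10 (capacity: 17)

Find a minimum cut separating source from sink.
Min cut value = 5, edges: (0,1)

Min cut value: 5
Partition: S = [0], T = [1, 2, 3, 4, 5, 6, 7, 8, 9, 10]
Cut edges: (0,1)

By max-flow min-cut theorem, max flow = min cut = 5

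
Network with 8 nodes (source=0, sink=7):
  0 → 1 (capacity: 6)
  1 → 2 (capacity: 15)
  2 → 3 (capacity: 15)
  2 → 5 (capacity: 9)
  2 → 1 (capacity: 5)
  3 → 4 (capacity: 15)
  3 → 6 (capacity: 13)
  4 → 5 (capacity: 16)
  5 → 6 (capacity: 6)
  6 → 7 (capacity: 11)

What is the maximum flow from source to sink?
Maximum flow = 6

Max flow: 6

Flow assignment:
  0 → 1: 6/6
  1 → 2: 6/15
  2 → 3: 6/15
  3 → 6: 6/13
  6 → 7: 6/11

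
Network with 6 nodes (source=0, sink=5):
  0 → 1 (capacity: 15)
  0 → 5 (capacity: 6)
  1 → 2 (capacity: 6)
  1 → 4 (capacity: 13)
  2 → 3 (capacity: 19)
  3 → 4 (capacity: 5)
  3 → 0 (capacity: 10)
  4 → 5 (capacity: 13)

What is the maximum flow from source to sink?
Maximum flow = 19

Max flow: 19

Flow assignment:
  0 → 1: 15/15
  0 → 5: 6/6
  1 → 2: 2/6
  1 → 4: 13/13
  2 → 3: 2/19
  3 → 0: 2/10
  4 → 5: 13/13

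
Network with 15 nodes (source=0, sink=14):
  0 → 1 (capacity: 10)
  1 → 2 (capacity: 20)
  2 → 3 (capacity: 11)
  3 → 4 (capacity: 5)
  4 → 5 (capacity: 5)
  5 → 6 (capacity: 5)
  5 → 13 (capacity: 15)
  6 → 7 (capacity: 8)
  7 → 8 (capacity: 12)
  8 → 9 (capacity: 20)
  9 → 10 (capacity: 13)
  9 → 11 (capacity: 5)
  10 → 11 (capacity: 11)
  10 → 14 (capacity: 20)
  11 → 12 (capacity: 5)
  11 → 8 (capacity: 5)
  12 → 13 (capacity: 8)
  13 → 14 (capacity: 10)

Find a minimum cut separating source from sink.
Min cut value = 5, edges: (4,5)

Min cut value: 5
Partition: S = [0, 1, 2, 3, 4], T = [5, 6, 7, 8, 9, 10, 11, 12, 13, 14]
Cut edges: (4,5)

By max-flow min-cut theorem, max flow = min cut = 5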